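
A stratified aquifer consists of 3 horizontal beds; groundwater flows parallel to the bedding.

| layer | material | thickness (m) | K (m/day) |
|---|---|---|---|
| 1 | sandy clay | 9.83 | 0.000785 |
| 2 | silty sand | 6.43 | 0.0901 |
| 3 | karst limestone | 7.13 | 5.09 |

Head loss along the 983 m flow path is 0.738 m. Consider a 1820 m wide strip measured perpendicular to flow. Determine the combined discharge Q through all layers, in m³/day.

Flow is parallel to layering, so each bed carries its own Darcy discharge and the transmissivities add.
Σ(K_i·b_i) = 0.000785×9.83 + 0.0901×6.43 + 5.09×7.13 = 36.88 m²/day.
Hydraulic gradient i = Δh / L = 0.738 / 983 = 0.0007508.
Q = Σ(K_i·b_i) · W · i = 36.88 × 1820 × 0.0007508 = 50.39 m³/day.

50.4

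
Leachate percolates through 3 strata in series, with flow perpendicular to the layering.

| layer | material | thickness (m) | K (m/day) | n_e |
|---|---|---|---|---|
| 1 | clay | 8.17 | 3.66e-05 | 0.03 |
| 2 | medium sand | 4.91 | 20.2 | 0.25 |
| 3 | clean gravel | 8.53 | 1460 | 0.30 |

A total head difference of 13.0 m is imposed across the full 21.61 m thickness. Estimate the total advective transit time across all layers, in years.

With flow normal to the layers, continuity requires the same specific discharge q through every layer.
Σ(b_i/K_i) = 8.17/3.66e-05 + 4.91/20.2 + 8.53/1460 = 2.232e+05 d.
q = Δh / Σ(b_i/K_i) = 13.0 / 2.232e+05 = 5.824e-05 m/day.
In each layer the seepage velocity is v_i = q/n_i, so the layer transit time is t_i = b_i·n_i / q:
  layer 1 (clay): t_1 = 8.17 × 0.03 / 5.824e-05 = 4209 d
  layer 2 (medium sand): t_2 = 4.91 × 0.25 / 5.824e-05 = 21078 d
  layer 3 (clean gravel): t_3 = 8.53 × 0.30 / 5.824e-05 = 43941 d
Total t = Σ t_i = 69227 days = 189.5 years.

190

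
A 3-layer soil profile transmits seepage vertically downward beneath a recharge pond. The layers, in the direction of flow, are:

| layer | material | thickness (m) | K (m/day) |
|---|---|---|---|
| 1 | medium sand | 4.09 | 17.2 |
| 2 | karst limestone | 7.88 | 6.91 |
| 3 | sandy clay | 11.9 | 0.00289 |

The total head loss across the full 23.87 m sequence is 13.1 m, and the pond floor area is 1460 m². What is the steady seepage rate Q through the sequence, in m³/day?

Flow is perpendicular to layering, so the layers act in series and the equivalent K is the thickness-weighted harmonic mean.
Total thickness L = 4.09 + 7.88 + 11.9 = 23.87 m.
Σ(b_i/K_i) = 4.09/17.2 + 7.88/6.91 + 11.9/0.00289 = 4119 d.
K_eq = L / Σ(b_i/K_i) = 23.87 / 4119 = 0.005795 m/day.
Q = K_eq · A · (Δh/L) = 0.005795 × 1460 × (13.1/23.87) = 4.643 m³/day.

4.64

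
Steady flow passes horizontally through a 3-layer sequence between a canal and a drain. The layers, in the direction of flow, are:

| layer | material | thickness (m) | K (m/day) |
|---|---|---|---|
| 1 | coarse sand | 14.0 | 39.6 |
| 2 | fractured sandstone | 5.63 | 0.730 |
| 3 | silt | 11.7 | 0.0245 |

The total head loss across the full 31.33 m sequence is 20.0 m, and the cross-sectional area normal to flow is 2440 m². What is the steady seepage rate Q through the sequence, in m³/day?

100

Flow is perpendicular to layering, so the layers act in series and the equivalent K is the thickness-weighted harmonic mean.
Total thickness L = 14.0 + 5.63 + 11.7 = 31.33 m.
Σ(b_i/K_i) = 14.0/39.6 + 5.63/0.730 + 11.7/0.0245 = 485.6 d.
K_eq = L / Σ(b_i/K_i) = 31.33 / 485.6 = 0.06452 m/day.
Q = K_eq · A · (Δh/L) = 0.06452 × 2440 × (20.0/31.33) = 100.5 m³/day.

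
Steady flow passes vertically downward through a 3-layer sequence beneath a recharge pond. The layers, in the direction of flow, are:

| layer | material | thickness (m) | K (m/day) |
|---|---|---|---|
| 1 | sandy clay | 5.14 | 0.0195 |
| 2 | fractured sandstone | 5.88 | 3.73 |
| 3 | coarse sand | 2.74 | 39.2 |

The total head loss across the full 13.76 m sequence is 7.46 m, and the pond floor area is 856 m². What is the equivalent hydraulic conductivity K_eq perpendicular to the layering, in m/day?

0.0519

Flow is perpendicular to layering, so the layers act in series and the equivalent K is the thickness-weighted harmonic mean.
Total thickness L = 5.14 + 5.88 + 2.74 = 13.76 m.
Σ(b_i/K_i) = 5.14/0.0195 + 5.88/3.73 + 2.74/39.2 = 265.2 d.
K_eq = L / Σ(b_i/K_i) = 13.76 / 265.2 = 0.05188 m/day.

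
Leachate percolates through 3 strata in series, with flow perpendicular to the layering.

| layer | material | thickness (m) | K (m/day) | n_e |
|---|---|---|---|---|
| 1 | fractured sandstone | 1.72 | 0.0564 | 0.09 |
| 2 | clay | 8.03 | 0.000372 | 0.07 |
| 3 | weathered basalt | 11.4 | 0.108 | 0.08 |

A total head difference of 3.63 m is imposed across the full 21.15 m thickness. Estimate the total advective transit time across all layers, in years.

With flow normal to the layers, continuity requires the same specific discharge q through every layer.
Σ(b_i/K_i) = 1.72/0.0564 + 8.03/0.000372 + 11.4/0.108 = 21722 d.
q = Δh / Σ(b_i/K_i) = 3.63 / 21722 = 0.0001671 m/day.
In each layer the seepage velocity is v_i = q/n_i, so the layer transit time is t_i = b_i·n_i / q:
  layer 1 (fractured sandstone): t_1 = 1.72 × 0.09 / 0.0001671 = 926.3 d
  layer 2 (clay): t_2 = 8.03 × 0.07 / 0.0001671 = 3364 d
  layer 3 (weathered basalt): t_3 = 11.4 × 0.08 / 0.0001671 = 5457 d
Total t = Σ t_i = 9747 days = 26.69 years.

26.7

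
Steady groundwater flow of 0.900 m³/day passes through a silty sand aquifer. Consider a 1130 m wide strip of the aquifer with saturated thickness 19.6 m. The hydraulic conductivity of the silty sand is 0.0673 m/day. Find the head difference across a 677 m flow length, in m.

0.409

Cross-sectional area A = 1130 × 19.6 = 22148 m².
From Q = K·A·i, i = Q / (K·A) = 0.900 / (0.06730 × 22148) = 0.0006038.
Head loss Δh = i · L = 0.0006038 × 677 = 0.4088 m.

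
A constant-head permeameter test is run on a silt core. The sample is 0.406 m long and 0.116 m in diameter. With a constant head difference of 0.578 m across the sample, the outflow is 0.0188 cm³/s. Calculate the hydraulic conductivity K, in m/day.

Cross-sectional area A = π·(d/2)² = π × (0.116/2)² = 0.01057 m².
Convert discharge: 0.0188 cm³/s = 1.880e-08 m³/s.
Darcy's law rearranged: K = Q·L / (A·Δh) = 1.880e-08 × 0.406 / (0.01057 × 0.578) = 1.250e-06 m/s = 0.1080 m/day.

0.108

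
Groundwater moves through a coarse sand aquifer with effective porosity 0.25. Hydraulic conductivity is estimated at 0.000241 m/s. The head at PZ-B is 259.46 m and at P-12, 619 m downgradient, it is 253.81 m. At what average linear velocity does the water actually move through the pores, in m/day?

0.760

Convert K: 0.000241 m/s × 86400 = 20.82 m/day.
Hydraulic gradient i = (259.46 − 253.81) / 619 = 5.65 / 619 = 0.009128.
Darcy flux q = K · i = 20.82 × 0.009128 = 0.1901 m/day.
Seepage velocity v = q / n_e = 0.1901 / 0.25 = 0.7602 m/day.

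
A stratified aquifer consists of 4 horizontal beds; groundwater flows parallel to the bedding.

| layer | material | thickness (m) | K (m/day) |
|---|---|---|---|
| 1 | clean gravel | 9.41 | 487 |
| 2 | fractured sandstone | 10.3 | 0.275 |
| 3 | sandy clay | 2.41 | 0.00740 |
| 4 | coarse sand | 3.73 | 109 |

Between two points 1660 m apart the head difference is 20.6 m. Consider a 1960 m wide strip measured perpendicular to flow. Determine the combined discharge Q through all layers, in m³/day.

121000

Flow is parallel to layering, so each bed carries its own Darcy discharge and the transmissivities add.
Σ(K_i·b_i) = 487×9.41 + 0.275×10.3 + 0.00740×2.41 + 109×3.73 = 4992 m²/day.
Hydraulic gradient i = Δh / L = 20.6 / 1660 = 0.01241.
Q = Σ(K_i·b_i) · W · i = 4992 × 1960 × 0.01241 = 1.214e+05 m³/day.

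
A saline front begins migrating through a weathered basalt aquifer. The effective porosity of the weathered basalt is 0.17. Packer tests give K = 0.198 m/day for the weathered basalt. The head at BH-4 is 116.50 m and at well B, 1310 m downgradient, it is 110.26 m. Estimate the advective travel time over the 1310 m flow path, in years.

Hydraulic gradient i = (116.50 − 110.26) / 1310 = 6.24 / 1310 = 0.004763.
Darcy flux q = K · i = 0.1980 × 0.004763 = 0.0009431 m/day.
Seepage velocity v = q / n_e = 0.0009431 / 0.17 = 0.005548 m/day.
Travel time t = L / v = 1310 / 0.005548 = 2.361e+05 days = 646.5 years.

646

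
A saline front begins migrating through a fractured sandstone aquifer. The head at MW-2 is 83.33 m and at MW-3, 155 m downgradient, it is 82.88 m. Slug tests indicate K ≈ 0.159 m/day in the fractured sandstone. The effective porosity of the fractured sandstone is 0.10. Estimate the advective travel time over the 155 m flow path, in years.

Hydraulic gradient i = (83.33 − 82.88) / 155 = 0.45 / 155 = 0.002903.
Darcy flux q = K · i = 0.1590 × 0.002903 = 0.0004616 m/day.
Seepage velocity v = q / n_e = 0.0004616 / 0.10 = 0.004616 m/day.
Travel time t = L / v = 155 / 0.004616 = 33578 days = 91.93 years.

91.9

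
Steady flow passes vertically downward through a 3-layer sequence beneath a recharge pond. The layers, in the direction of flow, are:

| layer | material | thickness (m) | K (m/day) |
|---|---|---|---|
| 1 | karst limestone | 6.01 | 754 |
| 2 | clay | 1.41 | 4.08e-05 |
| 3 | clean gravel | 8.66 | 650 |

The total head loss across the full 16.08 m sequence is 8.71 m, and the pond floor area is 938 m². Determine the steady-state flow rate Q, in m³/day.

Flow is perpendicular to layering, so the layers act in series and the equivalent K is the thickness-weighted harmonic mean.
Total thickness L = 6.01 + 1.41 + 8.66 = 16.08 m.
Σ(b_i/K_i) = 6.01/754 + 1.41/4.08e-05 + 8.66/650 = 34559 d.
K_eq = L / Σ(b_i/K_i) = 16.08 / 34559 = 0.0004653 m/day.
Q = K_eq · A · (Δh/L) = 0.0004653 × 938 × (8.71/16.08) = 0.2364 m³/day.

0.236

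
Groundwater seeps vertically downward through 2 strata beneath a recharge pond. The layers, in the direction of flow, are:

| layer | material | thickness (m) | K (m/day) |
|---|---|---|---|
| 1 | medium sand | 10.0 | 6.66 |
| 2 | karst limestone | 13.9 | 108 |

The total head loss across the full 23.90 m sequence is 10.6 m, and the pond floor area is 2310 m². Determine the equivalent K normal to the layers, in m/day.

Flow is perpendicular to layering, so the layers act in series and the equivalent K is the thickness-weighted harmonic mean.
Total thickness L = 10.0 + 13.9 = 23.90 m.
Σ(b_i/K_i) = 10.0/6.66 + 13.9/108 = 1.630 d.
K_eq = L / Σ(b_i/K_i) = 23.90 / 1.630 = 14.66 m/day.

14.7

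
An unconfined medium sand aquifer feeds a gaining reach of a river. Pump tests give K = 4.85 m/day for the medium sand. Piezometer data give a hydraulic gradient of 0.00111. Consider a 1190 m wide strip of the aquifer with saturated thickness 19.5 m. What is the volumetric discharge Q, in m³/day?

125

Cross-sectional area A = 1190 × 19.5 = 23205 m².
Hydraulic gradient i = 0.00111.
Darcy's law: Q = K · A · i = 4.850 × 23205 × 0.001110 = 124.9 m³/day.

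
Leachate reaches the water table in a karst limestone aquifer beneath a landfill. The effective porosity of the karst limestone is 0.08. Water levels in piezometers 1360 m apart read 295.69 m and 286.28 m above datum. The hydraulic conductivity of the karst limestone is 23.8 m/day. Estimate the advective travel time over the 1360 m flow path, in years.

Hydraulic gradient i = (295.69 − 286.28) / 1360 = 9.41 / 1360 = 0.006919.
Darcy flux q = K · i = 23.80 × 0.006919 = 0.1647 m/day.
Seepage velocity v = q / n_e = 0.1647 / 0.08 = 2.058 m/day.
Travel time t = L / v = 1360 / 2.058 = 660.7 days = 1.809 years.

1.81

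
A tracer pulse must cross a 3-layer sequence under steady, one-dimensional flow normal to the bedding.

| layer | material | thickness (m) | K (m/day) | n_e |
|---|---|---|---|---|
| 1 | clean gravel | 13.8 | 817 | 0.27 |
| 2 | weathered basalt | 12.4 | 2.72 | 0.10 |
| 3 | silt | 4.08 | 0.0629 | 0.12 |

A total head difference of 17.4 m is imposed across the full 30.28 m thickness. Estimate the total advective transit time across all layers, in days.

With flow normal to the layers, continuity requires the same specific discharge q through every layer.
Σ(b_i/K_i) = 13.8/817 + 12.4/2.72 + 4.08/0.0629 = 69.44 d.
q = Δh / Σ(b_i/K_i) = 17.4 / 69.44 = 0.2506 m/day.
In each layer the seepage velocity is v_i = q/n_i, so the layer transit time is t_i = b_i·n_i / q:
  layer 1 (clean gravel): t_1 = 13.8 × 0.27 / 0.2506 = 14.87 d
  layer 2 (weathered basalt): t_2 = 12.4 × 0.10 / 0.2506 = 4.949 d
  layer 3 (silt): t_3 = 4.08 × 0.12 / 0.2506 = 1.954 d
Total t = Σ t_i = 21.77 days.

21.8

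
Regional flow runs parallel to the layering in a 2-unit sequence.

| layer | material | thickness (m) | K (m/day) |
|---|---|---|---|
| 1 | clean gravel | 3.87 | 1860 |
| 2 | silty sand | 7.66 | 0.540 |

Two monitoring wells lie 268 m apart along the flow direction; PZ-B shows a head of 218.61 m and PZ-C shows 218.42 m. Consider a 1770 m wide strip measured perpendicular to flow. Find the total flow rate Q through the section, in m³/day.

9040

Flow is parallel to layering, so each bed carries its own Darcy discharge and the transmissivities add.
Σ(K_i·b_i) = 1860×3.87 + 0.540×7.66 = 7202 m²/day.
Hydraulic gradient i = (218.61 − 218.42) / 268 = 0.19 / 268 = 0.0007090.
Q = Σ(K_i·b_i) · W · i = 7202 × 1770 × 0.0007090 = 9038 m³/day.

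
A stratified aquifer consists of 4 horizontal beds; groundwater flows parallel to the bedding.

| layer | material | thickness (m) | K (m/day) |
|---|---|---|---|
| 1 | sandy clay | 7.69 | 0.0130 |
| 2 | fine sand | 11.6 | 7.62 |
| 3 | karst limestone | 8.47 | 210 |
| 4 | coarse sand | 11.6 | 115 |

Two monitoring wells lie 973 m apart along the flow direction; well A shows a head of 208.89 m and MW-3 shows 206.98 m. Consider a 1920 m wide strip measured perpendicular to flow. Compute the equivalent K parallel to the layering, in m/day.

Flow is parallel to layering, so each bed carries its own Darcy discharge and the transmissivities add.
Σ(K_i·b_i) = 0.0130×7.69 + 7.62×11.6 + 210×8.47 + 115×11.6 = 3201 m²/day.
Total thickness b = 39.36 m, so K_eq = Σ(K_i·b_i)/b = 81.33 m/day.

81.3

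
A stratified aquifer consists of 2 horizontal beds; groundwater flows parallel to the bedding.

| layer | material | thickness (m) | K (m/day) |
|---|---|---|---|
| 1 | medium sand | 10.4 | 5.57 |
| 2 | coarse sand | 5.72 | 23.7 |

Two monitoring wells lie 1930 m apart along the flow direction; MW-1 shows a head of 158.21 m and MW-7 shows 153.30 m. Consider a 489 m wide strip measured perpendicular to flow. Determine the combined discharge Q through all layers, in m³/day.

241

Flow is parallel to layering, so each bed carries its own Darcy discharge and the transmissivities add.
Σ(K_i·b_i) = 5.57×10.4 + 23.7×5.72 = 193.5 m²/day.
Hydraulic gradient i = (158.21 − 153.30) / 1930 = 4.91 / 1930 = 0.002544.
Q = Σ(K_i·b_i) · W · i = 193.5 × 489 × 0.002544 = 240.7 m³/day.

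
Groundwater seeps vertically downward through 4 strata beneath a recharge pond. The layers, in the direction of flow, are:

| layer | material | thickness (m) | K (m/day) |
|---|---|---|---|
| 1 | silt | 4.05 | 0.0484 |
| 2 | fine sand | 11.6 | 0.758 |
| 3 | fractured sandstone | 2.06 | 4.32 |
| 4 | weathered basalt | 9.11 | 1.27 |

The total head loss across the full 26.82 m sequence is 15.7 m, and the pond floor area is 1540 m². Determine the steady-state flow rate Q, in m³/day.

227

Flow is perpendicular to layering, so the layers act in series and the equivalent K is the thickness-weighted harmonic mean.
Total thickness L = 4.05 + 11.6 + 2.06 + 9.11 = 26.82 m.
Σ(b_i/K_i) = 4.05/0.0484 + 11.6/0.758 + 2.06/4.32 + 9.11/1.27 = 106.6 d.
K_eq = L / Σ(b_i/K_i) = 26.82 / 106.6 = 0.2515 m/day.
Q = K_eq · A · (Δh/L) = 0.2515 × 1540 × (15.7/26.82) = 226.7 m³/day.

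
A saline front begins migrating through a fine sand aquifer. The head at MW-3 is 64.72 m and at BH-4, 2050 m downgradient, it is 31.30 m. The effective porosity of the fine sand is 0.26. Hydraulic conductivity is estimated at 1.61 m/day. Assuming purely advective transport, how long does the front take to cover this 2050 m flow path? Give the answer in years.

55.6

Hydraulic gradient i = (64.72 − 31.30) / 2050 = 33.42 / 2050 = 0.01630.
Darcy flux q = K · i = 1.610 × 0.01630 = 0.02625 m/day.
Seepage velocity v = q / n_e = 0.02625 / 0.26 = 0.1009 m/day.
Travel time t = L / v = 2050 / 0.1009 = 20307 days = 55.60 years.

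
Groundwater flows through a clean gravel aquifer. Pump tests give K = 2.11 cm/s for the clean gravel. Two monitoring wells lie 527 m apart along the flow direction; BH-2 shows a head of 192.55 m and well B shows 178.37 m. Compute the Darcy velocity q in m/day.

49.1

Convert K: 2.11 cm/s × 864 = 1823 m/day.
Hydraulic gradient i = (192.55 − 178.37) / 527 = 14.18 / 527 = 0.02691.
Specific discharge q = K · i = 1823 × 0.02691 = 49.05 m/day.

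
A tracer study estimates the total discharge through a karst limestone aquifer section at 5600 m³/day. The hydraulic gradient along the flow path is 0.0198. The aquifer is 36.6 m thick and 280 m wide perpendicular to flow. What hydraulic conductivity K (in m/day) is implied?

27.6

Cross-sectional area A = 280 × 36.6 = 10248 m².
Hydraulic gradient i = 0.0198.
From Q = K·A·i, K = Q / (A·i) = 5600 / (10248 × 0.01980) = 27.60 m/day.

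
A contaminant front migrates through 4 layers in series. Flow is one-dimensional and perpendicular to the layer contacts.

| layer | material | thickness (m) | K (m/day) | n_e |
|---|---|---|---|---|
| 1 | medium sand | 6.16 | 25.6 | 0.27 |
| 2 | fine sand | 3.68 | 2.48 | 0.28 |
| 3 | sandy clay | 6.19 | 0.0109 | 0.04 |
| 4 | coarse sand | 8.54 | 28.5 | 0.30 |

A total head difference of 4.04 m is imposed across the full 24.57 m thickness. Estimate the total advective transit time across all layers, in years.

2.13

With flow normal to the layers, continuity requires the same specific discharge q through every layer.
Σ(b_i/K_i) = 6.16/25.6 + 3.68/2.48 + 6.19/0.0109 + 8.54/28.5 = 569.9 d.
q = Δh / Σ(b_i/K_i) = 4.04 / 569.9 = 0.007089 m/day.
In each layer the seepage velocity is v_i = q/n_i, so the layer transit time is t_i = b_i·n_i / q:
  layer 1 (medium sand): t_1 = 6.16 × 0.27 / 0.007089 = 234.6 d
  layer 2 (fine sand): t_2 = 3.68 × 0.28 / 0.007089 = 145.4 d
  layer 3 (sandy clay): t_3 = 6.19 × 0.04 / 0.007089 = 34.93 d
  layer 4 (coarse sand): t_4 = 8.54 × 0.30 / 0.007089 = 361.4 d
Total t = Σ t_i = 776.3 days = 2.125 years.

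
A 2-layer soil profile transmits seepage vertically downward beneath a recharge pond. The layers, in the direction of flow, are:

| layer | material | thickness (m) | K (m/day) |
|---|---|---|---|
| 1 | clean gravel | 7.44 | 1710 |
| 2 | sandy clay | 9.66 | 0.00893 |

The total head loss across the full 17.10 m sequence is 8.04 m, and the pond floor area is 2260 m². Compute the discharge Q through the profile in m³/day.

16.8

Flow is perpendicular to layering, so the layers act in series and the equivalent K is the thickness-weighted harmonic mean.
Total thickness L = 7.44 + 9.66 = 17.10 m.
Σ(b_i/K_i) = 7.44/1710 + 9.66/0.00893 = 1082 d.
K_eq = L / Σ(b_i/K_i) = 17.10 / 1082 = 0.01581 m/day.
Q = K_eq · A · (Δh/L) = 0.01581 × 2260 × (8.04/17.10) = 16.80 m³/day.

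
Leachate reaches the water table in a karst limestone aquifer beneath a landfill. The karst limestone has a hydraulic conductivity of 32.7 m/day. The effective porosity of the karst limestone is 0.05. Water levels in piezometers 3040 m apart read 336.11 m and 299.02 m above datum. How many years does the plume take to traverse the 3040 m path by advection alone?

Hydraulic gradient i = (336.11 − 299.02) / 3040 = 37.09 / 3040 = 0.01220.
Darcy flux q = K · i = 32.70 × 0.01220 = 0.3990 m/day.
Seepage velocity v = q / n_e = 0.3990 / 0.05 = 7.979 m/day.
Travel time t = L / v = 3040 / 7.979 = 381.0 days = 1.043 years.

1.04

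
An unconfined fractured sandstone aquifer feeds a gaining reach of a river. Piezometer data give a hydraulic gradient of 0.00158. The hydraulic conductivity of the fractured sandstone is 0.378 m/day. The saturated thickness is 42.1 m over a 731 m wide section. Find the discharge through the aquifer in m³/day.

18.4

Cross-sectional area A = 731 × 42.1 = 30775 m².
Hydraulic gradient i = 0.00158.
Darcy's law: Q = K · A · i = 0.3780 × 30775 × 0.001580 = 18.38 m³/day.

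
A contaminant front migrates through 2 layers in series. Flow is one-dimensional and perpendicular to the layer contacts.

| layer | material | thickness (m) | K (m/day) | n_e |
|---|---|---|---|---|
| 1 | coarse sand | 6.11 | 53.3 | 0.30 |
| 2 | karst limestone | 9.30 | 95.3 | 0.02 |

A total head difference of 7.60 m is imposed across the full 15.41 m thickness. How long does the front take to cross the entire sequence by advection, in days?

0.0564

With flow normal to the layers, continuity requires the same specific discharge q through every layer.
Σ(b_i/K_i) = 6.11/53.3 + 9.30/95.3 = 0.2122 d.
q = Δh / Σ(b_i/K_i) = 7.60 / 0.2122 = 35.81 m/day.
In each layer the seepage velocity is v_i = q/n_i, so the layer transit time is t_i = b_i·n_i / q:
  layer 1 (coarse sand): t_1 = 6.11 × 0.30 / 35.81 = 0.05118 d
  layer 2 (karst limestone): t_2 = 9.30 × 0.02 / 35.81 = 0.005194 d
Total t = Σ t_i = 0.05638 days.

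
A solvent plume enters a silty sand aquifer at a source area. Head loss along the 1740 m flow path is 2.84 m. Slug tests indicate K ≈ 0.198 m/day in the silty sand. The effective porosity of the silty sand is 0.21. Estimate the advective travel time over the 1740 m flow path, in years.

3100

Hydraulic gradient i = Δh / L = 2.84 / 1740 = 0.001632.
Darcy flux q = K · i = 0.1980 × 0.001632 = 0.0003232 m/day.
Seepage velocity v = q / n_e = 0.0003232 / 0.21 = 0.001539 m/day.
Travel time t = L / v = 1740 / 0.001539 = 1.131e+06 days = 3096 years.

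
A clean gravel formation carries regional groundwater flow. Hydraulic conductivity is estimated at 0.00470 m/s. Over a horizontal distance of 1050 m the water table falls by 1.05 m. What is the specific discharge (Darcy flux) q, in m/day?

Convert K: 0.00470 m/s × 86400 = 406.1 m/day.
Hydraulic gradient i = Δh / L = 1.05 / 1050 = 0.001000.
Specific discharge q = K · i = 406.1 × 0.001000 = 0.4061 m/day.

0.406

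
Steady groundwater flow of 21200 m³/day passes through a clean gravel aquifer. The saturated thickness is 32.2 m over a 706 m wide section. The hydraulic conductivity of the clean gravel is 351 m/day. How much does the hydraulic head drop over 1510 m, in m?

Cross-sectional area A = 706 × 32.2 = 22733 m².
From Q = K·A·i, i = Q / (K·A) = 21200 / (351.0 × 22733) = 0.002657.
Head loss Δh = i · L = 0.002657 × 1510 = 4.012 m.

4.01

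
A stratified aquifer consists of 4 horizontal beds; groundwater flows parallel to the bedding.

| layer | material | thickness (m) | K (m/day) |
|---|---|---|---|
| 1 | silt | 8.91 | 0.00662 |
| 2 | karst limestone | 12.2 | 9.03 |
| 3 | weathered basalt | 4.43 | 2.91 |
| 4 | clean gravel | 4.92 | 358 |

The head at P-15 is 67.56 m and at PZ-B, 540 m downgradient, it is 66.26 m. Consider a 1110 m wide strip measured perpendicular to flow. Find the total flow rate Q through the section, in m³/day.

Flow is parallel to layering, so each bed carries its own Darcy discharge and the transmissivities add.
Σ(K_i·b_i) = 0.00662×8.91 + 9.03×12.2 + 2.91×4.43 + 358×4.92 = 1884 m²/day.
Hydraulic gradient i = (67.56 − 66.26) / 540 = 1.3 / 540 = 0.002407.
Q = Σ(K_i·b_i) · W · i = 1884 × 1110 × 0.002407 = 5036 m³/day.

5040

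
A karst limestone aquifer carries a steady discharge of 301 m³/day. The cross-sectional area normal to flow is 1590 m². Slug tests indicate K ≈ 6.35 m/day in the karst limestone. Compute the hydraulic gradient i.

0.0298

From Q = K·A·i, i = Q / (K·A) = 301 / (6.350 × 1590) = 0.02981.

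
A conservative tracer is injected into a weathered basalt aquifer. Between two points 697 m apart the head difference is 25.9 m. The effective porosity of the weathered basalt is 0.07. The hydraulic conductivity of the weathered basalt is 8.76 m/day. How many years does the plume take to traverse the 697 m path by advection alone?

Hydraulic gradient i = Δh / L = 25.9 / 697 = 0.03716.
Darcy flux q = K · i = 8.760 × 0.03716 = 0.3255 m/day.
Seepage velocity v = q / n_e = 0.3255 / 0.07 = 4.650 m/day.
Travel time t = L / v = 697 / 4.650 = 149.9 days = 0.4104 years.

0.410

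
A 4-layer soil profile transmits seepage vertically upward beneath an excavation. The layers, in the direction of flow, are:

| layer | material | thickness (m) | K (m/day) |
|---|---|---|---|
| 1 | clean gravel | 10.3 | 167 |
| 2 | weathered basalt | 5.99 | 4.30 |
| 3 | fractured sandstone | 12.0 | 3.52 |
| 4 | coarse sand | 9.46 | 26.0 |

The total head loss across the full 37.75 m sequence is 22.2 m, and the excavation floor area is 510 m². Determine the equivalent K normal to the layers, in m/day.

7.22

Flow is perpendicular to layering, so the layers act in series and the equivalent K is the thickness-weighted harmonic mean.
Total thickness L = 10.3 + 5.99 + 12.0 + 9.46 = 37.75 m.
Σ(b_i/K_i) = 10.3/167 + 5.99/4.30 + 12.0/3.52 + 9.46/26.0 = 5.228 d.
K_eq = L / Σ(b_i/K_i) = 37.75 / 5.228 = 7.221 m/day.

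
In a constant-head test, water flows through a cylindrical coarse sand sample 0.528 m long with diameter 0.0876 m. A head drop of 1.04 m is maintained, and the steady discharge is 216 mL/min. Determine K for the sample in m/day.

Cross-sectional area A = π·(d/2)² = π × (0.0876/2)² = 0.006027 m².
Convert discharge: 216 mL/min = 3.600e-06 m³/s.
Darcy's law rearranged: K = Q·L / (A·Δh) = 3.600e-06 × 0.528 / (0.006027 × 1.04) = 0.0003033 m/s = 26.20 m/day.

26.2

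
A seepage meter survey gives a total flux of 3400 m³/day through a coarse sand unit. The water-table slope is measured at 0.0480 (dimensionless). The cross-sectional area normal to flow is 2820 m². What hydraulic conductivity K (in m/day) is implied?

25.1

Hydraulic gradient i = 0.0480.
From Q = K·A·i, K = Q / (A·i) = 3400 / (2820 × 0.04800) = 25.12 m/day.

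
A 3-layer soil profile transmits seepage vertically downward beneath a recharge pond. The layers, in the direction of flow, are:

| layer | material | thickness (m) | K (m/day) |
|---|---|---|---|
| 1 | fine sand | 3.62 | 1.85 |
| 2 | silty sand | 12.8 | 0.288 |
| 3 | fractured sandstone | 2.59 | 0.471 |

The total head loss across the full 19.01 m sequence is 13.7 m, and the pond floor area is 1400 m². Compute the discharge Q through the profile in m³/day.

Flow is perpendicular to layering, so the layers act in series and the equivalent K is the thickness-weighted harmonic mean.
Total thickness L = 3.62 + 12.8 + 2.59 = 19.01 m.
Σ(b_i/K_i) = 3.62/1.85 + 12.8/0.288 + 2.59/0.471 = 51.90 d.
K_eq = L / Σ(b_i/K_i) = 19.01 / 51.90 = 0.3663 m/day.
Q = K_eq · A · (Δh/L) = 0.3663 × 1400 × (13.7/19.01) = 369.6 m³/day.

370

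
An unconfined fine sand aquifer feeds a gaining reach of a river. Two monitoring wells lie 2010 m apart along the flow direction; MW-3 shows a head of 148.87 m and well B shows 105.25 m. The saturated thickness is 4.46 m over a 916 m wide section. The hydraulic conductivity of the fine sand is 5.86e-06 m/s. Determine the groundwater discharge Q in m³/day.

Convert K: 5.86e-06 m/s × 86400 = 0.5063 m/day.
Cross-sectional area A = 916 × 4.46 = 4085 m².
Hydraulic gradient i = (148.87 − 105.25) / 2010 = 43.62 / 2010 = 0.02170.
Darcy's law: Q = K · A · i = 0.5063 × 4085 × 0.02170 = 44.89 m³/day.

44.9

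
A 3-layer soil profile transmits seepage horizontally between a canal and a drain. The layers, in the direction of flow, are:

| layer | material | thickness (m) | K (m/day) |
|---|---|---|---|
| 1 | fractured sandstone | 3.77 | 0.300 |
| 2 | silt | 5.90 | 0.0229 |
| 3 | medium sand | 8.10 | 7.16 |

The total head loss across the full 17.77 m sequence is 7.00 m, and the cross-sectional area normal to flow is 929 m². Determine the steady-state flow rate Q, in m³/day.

Flow is perpendicular to layering, so the layers act in series and the equivalent K is the thickness-weighted harmonic mean.
Total thickness L = 3.77 + 5.90 + 8.10 = 17.77 m.
Σ(b_i/K_i) = 3.77/0.300 + 5.90/0.0229 + 8.10/7.16 = 271.3 d.
K_eq = L / Σ(b_i/K_i) = 17.77 / 271.3 = 0.06549 m/day.
Q = K_eq · A · (Δh/L) = 0.06549 × 929 × (7.00/17.77) = 23.97 m³/day.

24.0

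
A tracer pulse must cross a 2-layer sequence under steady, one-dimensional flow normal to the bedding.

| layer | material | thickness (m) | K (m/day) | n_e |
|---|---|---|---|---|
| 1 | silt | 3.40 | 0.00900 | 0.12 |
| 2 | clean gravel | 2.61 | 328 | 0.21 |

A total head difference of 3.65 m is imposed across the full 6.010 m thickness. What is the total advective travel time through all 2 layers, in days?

99.0

With flow normal to the layers, continuity requires the same specific discharge q through every layer.
Σ(b_i/K_i) = 3.40/0.00900 + 2.61/328 = 377.8 d.
q = Δh / Σ(b_i/K_i) = 3.65 / 377.8 = 0.009662 m/day.
In each layer the seepage velocity is v_i = q/n_i, so the layer transit time is t_i = b_i·n_i / q:
  layer 1 (silt): t_1 = 3.40 × 0.12 / 0.009662 = 42.23 d
  layer 2 (clean gravel): t_2 = 2.61 × 0.21 / 0.009662 = 56.73 d
Total t = Σ t_i = 98.96 days.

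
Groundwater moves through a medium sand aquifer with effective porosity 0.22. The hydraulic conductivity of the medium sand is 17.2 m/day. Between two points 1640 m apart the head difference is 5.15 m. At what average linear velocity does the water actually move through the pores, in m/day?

0.246

Hydraulic gradient i = Δh / L = 5.15 / 1640 = 0.003140.
Darcy flux q = K · i = 17.20 × 0.003140 = 0.05401 m/day.
Seepage velocity v = q / n_e = 0.05401 / 0.22 = 0.2455 m/day.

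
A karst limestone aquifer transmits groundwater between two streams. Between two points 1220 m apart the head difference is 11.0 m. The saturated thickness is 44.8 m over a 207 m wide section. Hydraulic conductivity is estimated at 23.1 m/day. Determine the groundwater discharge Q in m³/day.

Cross-sectional area A = 207 × 44.8 = 9274 m².
Hydraulic gradient i = Δh / L = 11.0 / 1220 = 0.009016.
Darcy's law: Q = K · A · i = 23.10 × 9274 × 0.009016 = 1931 m³/day.

1930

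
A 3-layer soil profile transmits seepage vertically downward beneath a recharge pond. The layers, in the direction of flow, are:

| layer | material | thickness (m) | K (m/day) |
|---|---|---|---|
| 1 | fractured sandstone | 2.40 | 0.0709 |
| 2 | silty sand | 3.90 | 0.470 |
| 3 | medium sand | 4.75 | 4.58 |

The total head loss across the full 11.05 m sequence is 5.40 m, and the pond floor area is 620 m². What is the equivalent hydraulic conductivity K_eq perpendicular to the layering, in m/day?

0.256

Flow is perpendicular to layering, so the layers act in series and the equivalent K is the thickness-weighted harmonic mean.
Total thickness L = 2.40 + 3.90 + 4.75 = 11.05 m.
Σ(b_i/K_i) = 2.40/0.0709 + 3.90/0.470 + 4.75/4.58 = 43.19 d.
K_eq = L / Σ(b_i/K_i) = 11.05 / 43.19 = 0.2559 m/day.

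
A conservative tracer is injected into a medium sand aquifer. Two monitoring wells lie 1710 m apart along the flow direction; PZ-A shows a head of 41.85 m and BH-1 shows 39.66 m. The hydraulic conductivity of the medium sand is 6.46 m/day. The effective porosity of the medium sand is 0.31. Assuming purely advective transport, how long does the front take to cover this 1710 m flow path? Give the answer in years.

175

Hydraulic gradient i = (41.85 − 39.66) / 1710 = 2.19 / 1710 = 0.001281.
Darcy flux q = K · i = 6.460 × 0.001281 = 0.008273 m/day.
Seepage velocity v = q / n_e = 0.008273 / 0.31 = 0.02669 m/day.
Travel time t = L / v = 1710 / 0.02669 = 64073 days = 175.4 years.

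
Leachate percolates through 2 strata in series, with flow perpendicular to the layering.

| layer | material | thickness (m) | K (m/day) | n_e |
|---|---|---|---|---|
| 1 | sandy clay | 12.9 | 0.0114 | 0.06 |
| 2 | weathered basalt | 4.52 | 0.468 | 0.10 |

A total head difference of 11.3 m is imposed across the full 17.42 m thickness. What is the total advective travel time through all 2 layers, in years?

With flow normal to the layers, continuity requires the same specific discharge q through every layer.
Σ(b_i/K_i) = 12.9/0.0114 + 4.52/0.468 = 1141 d.
q = Δh / Σ(b_i/K_i) = 11.3 / 1141 = 0.009902 m/day.
In each layer the seepage velocity is v_i = q/n_i, so the layer transit time is t_i = b_i·n_i / q:
  layer 1 (sandy clay): t_1 = 12.9 × 0.06 / 0.009902 = 78.17 d
  layer 2 (weathered basalt): t_2 = 4.52 × 0.10 / 0.009902 = 45.65 d
Total t = Σ t_i = 123.8 days = 0.3390 years.

0.339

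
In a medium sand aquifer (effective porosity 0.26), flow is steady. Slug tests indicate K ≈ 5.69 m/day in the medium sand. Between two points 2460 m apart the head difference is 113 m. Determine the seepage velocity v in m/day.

1.01

Hydraulic gradient i = Δh / L = 113 / 2460 = 0.04593.
Darcy flux q = K · i = 5.690 × 0.04593 = 0.2614 m/day.
Seepage velocity v = q / n_e = 0.2614 / 0.26 = 1.005 m/day.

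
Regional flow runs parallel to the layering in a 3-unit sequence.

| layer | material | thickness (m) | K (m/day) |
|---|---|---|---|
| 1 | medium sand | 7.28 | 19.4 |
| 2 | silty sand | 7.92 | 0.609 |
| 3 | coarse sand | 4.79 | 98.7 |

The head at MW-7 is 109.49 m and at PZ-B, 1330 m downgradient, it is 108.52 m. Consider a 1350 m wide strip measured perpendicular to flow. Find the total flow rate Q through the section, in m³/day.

609

Flow is parallel to layering, so each bed carries its own Darcy discharge and the transmissivities add.
Σ(K_i·b_i) = 19.4×7.28 + 0.609×7.92 + 98.7×4.79 = 618.8 m²/day.
Hydraulic gradient i = (109.49 − 108.52) / 1330 = 0.97 / 1330 = 0.0007293.
Q = Σ(K_i·b_i) · W · i = 618.8 × 1350 × 0.0007293 = 609.3 m³/day.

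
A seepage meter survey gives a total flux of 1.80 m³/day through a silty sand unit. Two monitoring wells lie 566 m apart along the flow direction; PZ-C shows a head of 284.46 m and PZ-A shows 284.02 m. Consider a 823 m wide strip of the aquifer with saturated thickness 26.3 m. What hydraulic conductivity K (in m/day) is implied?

0.107

Cross-sectional area A = 823 × 26.3 = 21645 m².
Hydraulic gradient i = (284.46 − 284.02) / 566 = 0.44 / 566 = 0.0007774.
From Q = K·A·i, K = Q / (A·i) = 1.80 / (21645 × 0.0007774) = 0.1070 m/day.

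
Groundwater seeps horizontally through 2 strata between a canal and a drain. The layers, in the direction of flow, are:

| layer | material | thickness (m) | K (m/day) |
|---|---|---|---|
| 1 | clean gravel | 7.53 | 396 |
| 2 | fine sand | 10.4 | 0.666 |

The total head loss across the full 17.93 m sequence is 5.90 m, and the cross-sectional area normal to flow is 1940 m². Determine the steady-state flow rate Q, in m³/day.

732

Flow is perpendicular to layering, so the layers act in series and the equivalent K is the thickness-weighted harmonic mean.
Total thickness L = 7.53 + 10.4 = 17.93 m.
Σ(b_i/K_i) = 7.53/396 + 10.4/0.666 = 15.63 d.
K_eq = L / Σ(b_i/K_i) = 17.93 / 15.63 = 1.147 m/day.
Q = K_eq · A · (Δh/L) = 1.147 × 1940 × (5.90/17.93) = 732.1 m³/day.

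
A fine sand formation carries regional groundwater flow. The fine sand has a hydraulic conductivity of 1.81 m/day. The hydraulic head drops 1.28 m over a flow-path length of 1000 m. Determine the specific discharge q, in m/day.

Hydraulic gradient i = Δh / L = 1.28 / 1000 = 0.001280.
Specific discharge q = K · i = 1.810 × 0.001280 = 0.002317 m/day.

0.00232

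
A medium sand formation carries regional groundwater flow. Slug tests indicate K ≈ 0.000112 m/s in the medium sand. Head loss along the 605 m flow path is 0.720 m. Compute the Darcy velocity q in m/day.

Convert K: 0.000112 m/s × 86400 = 9.677 m/day.
Hydraulic gradient i = Δh / L = 0.720 / 605 = 0.001190.
Specific discharge q = K · i = 9.677 × 0.001190 = 0.01152 m/day.

0.0115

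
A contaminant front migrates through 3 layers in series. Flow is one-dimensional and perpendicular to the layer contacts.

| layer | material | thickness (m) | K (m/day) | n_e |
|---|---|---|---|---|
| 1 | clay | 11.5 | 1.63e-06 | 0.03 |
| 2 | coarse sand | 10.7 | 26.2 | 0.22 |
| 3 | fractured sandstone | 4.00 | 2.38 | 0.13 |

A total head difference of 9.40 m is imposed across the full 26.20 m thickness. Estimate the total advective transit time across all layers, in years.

With flow normal to the layers, continuity requires the same specific discharge q through every layer.
Σ(b_i/K_i) = 11.5/1.63e-06 + 10.7/26.2 + 4.00/2.38 = 7.055e+06 d.
q = Δh / Σ(b_i/K_i) = 9.40 / 7.055e+06 = 1.332e-06 m/day.
In each layer the seepage velocity is v_i = q/n_i, so the layer transit time is t_i = b_i·n_i / q:
  layer 1 (clay): t_1 = 11.5 × 0.03 / 1.332e-06 = 2.589e+05 d
  layer 2 (coarse sand): t_2 = 10.7 × 0.22 / 1.332e-06 = 1.767e+06 d
  layer 3 (fractured sandstone): t_3 = 4.00 × 0.13 / 1.332e-06 = 3.903e+05 d
Total t = Σ t_i = 2.416e+06 days = 6615 years.

6610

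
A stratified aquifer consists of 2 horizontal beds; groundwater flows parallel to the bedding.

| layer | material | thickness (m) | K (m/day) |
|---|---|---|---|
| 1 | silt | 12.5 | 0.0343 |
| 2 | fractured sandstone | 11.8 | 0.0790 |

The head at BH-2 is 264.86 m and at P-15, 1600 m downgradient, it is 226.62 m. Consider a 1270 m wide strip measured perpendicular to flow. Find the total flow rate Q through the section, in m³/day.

41.3

Flow is parallel to layering, so each bed carries its own Darcy discharge and the transmissivities add.
Σ(K_i·b_i) = 0.0343×12.5 + 0.0790×11.8 = 1.361 m²/day.
Hydraulic gradient i = (264.86 − 226.62) / 1600 = 38.24 / 1600 = 0.02390.
Q = Σ(K_i·b_i) · W · i = 1.361 × 1270 × 0.02390 = 41.31 m³/day.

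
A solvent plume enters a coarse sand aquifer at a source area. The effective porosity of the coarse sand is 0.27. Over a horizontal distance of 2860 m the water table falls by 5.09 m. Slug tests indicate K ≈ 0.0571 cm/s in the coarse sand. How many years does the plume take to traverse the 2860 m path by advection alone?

Convert K: 0.0571 cm/s × 864 = 49.33 m/day.
Hydraulic gradient i = Δh / L = 5.09 / 2860 = 0.001780.
Darcy flux q = K · i = 49.33 × 0.001780 = 0.08780 m/day.
Seepage velocity v = q / n_e = 0.08780 / 0.27 = 0.3252 m/day.
Travel time t = L / v = 2860 / 0.3252 = 8795 days = 24.08 years.

24.1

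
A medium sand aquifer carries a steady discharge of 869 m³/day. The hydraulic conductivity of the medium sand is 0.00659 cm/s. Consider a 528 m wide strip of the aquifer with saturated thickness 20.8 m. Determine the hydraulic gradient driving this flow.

0.0139

Convert K: 0.00659 cm/s × 864 = 5.694 m/day.
Cross-sectional area A = 528 × 20.8 = 10982 m².
From Q = K·A·i, i = Q / (K·A) = 869 / (5.694 × 10982) = 0.01390.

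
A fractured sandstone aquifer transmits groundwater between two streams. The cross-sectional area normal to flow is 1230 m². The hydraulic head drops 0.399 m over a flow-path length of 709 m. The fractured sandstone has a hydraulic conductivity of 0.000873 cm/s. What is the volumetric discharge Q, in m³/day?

0.522

Convert K: 0.000873 cm/s × 864 = 0.7543 m/day.
Hydraulic gradient i = Δh / L = 0.399 / 709 = 0.0005628.
Darcy's law: Q = K · A · i = 0.7543 × 1230 × 0.0005628 = 0.5221 m³/day.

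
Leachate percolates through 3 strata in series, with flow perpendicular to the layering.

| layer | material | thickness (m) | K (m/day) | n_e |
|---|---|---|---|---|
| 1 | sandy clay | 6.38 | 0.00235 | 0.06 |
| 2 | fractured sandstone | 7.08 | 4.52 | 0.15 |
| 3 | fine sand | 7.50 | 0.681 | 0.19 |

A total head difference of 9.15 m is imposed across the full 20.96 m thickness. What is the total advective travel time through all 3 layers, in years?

2.34

With flow normal to the layers, continuity requires the same specific discharge q through every layer.
Σ(b_i/K_i) = 6.38/0.00235 + 7.08/4.52 + 7.50/0.681 = 2727 d.
q = Δh / Σ(b_i/K_i) = 9.15 / 2727 = 0.003355 m/day.
In each layer the seepage velocity is v_i = q/n_i, so the layer transit time is t_i = b_i·n_i / q:
  layer 1 (sandy clay): t_1 = 6.38 × 0.06 / 0.003355 = 114.1 d
  layer 2 (fractured sandstone): t_2 = 7.08 × 0.15 / 0.003355 = 316.6 d
  layer 3 (fine sand): t_3 = 7.50 × 0.19 / 0.003355 = 424.8 d
Total t = Σ t_i = 855.4 days = 2.342 years.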